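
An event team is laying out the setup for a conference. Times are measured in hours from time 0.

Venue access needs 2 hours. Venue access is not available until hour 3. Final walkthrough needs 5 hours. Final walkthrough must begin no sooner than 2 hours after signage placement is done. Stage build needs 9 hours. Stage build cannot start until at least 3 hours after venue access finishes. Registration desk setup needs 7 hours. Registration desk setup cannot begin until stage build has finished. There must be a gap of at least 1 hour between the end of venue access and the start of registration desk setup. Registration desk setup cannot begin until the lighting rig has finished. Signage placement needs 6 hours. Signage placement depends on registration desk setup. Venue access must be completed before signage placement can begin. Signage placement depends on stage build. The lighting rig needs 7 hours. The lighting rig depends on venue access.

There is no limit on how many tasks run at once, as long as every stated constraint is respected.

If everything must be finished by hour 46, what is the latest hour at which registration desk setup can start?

To finish by hour 46, final walkthrough (duration 5) must start no later than hour 41.
Since final walkthrough (must start by hour 41, minus 2-hour gap → hour 39) depends on it, signage placement must finish by hour 39. Backing off its 6-hour duration gives a latest start of hour 33.
Registration desk setup feeds into signage placement (must start by hour 33); so registration desk setup must finish by hour 33 and therefore start by hour 26.

26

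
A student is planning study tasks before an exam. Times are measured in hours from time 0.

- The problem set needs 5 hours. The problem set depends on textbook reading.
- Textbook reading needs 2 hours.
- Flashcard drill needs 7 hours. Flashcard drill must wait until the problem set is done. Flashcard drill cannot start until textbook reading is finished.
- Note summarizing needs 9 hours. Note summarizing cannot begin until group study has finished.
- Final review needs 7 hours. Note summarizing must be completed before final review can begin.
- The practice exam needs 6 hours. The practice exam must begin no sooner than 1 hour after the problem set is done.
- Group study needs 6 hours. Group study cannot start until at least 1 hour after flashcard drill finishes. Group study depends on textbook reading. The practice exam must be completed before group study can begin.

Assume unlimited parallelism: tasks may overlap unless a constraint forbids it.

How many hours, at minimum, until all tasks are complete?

Textbook reading can start immediately at hour 0; it finishes at hour 2.
The problem set waits on textbook reading (finishes hour 2), so it starts at hour 2 and finishes at 2 + 5 = hour 7.
After the problem set (finishes hour 7, plus 1-hour gap → hour 8), the practice exam can start at hour 8 and finishes at hour 14.
Flashcard drill cannot start until the problem set (finishes hour 7); textbook reading (finishes hour 2). The controlling bound is hour 7, so flashcard drill finishes at 7 + 7 = hour 14.
For group study: flashcard drill (finishes hour 14, plus 1-hour gap → hour 15); textbook reading (finishes hour 2); the practice exam (finishes hour 14). Taking the maximum gives a start of hour 15, and it finishes at 15 + 6 = hour 21.
Note summarizing waits on group study (finishes hour 21), so it starts at hour 21 and finishes at 21 + 9 = hour 30.
After note summarizing (finishes hour 30), final review can start at hour 30 and finishes at hour 37.
All tasks are finished once the last one completes. Finish times: Textbook reading at 2, The problem set at 7, Flashcard drill at 14, The practice exam at 14, Group study at 21, Note summarizing at 30, Final review at 37. The latest is hour 37.

37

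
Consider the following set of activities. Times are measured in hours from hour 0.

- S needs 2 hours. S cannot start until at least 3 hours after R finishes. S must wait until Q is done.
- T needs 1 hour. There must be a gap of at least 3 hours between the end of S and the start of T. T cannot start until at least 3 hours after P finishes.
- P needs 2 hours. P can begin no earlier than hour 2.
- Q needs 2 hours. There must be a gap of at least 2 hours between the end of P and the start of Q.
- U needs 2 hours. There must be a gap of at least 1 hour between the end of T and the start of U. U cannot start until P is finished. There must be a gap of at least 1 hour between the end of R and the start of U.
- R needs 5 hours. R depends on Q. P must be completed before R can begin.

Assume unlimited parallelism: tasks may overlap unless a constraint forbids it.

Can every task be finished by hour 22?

After its own release at hour 2, P can start at hour 2 and finishes at hour 4.
After P (finishes hour 4, plus 2-hour gap → hour 6), Q can start at hour 6 and finishes at hour 8.
R needs all of Q (finishes hour 8); P (finishes hour 4). That puts its earliest start at hour 8; it finishes at 8 + 5 = hour 13.
For S: R (finishes hour 13, plus 3-hour gap → hour 16); Q (finishes hour 8). Taking the maximum gives a start of hour 16, and it finishes at 16 + 2 = hour 18.
T has to wait for S (finishes hour 18, plus 3-hour gap → hour 21); P (finishes hour 4, plus 3-hour gap → hour 7). The latest of these is hour 21, so T runs hour 21 to 21 + 1 = hour 22.
For U: T (finishes hour 22, plus 1-hour gap → hour 23); P (finishes hour 4); R (finishes hour 13, plus 1-hour gap → hour 14). Taking the maximum gives a start of hour 23, and it finishes at 23 + 2 = hour 25.
The earliest everything can be done is hour 25, which is after the deadline of 22, so it is not possible.

No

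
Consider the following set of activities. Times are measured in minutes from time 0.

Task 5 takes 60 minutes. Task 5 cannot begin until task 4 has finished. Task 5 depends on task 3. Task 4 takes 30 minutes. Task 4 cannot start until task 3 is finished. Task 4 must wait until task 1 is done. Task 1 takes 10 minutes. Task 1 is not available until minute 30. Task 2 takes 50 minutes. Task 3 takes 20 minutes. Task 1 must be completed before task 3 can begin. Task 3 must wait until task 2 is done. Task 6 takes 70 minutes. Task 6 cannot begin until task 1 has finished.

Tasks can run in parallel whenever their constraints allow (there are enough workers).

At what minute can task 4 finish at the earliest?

100

Task 2 has no prerequisites, so it starts at minute 0 and finishes at minute 50.
After its own release at minute 30, task 1 can start at minute 30 and finishes at minute 40.
Task 3 cannot start until task 1 (finishes minute 40); task 2 (finishes minute 50). The controlling bound is minute 50, so task 3 finishes at 50 + 20 = minute 70.
Task 4 has to wait for task 3 (finishes minute 70); task 1 (finishes minute 40). The latest of these is minute 70, so task 4 runs minute 70 to 70 + 30 = minute 100.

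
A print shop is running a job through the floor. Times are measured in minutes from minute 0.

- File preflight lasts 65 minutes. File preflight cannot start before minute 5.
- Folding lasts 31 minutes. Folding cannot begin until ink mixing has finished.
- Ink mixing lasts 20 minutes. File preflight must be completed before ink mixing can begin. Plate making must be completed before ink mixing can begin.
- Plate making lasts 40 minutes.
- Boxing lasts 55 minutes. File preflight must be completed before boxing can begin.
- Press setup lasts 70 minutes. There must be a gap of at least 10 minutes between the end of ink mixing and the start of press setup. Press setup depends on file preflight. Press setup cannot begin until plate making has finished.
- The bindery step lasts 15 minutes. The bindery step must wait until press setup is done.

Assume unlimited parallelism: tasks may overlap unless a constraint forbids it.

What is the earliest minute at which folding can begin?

Nothing blocks plate making, so it runs from minute 0 to minute 40.
File preflight waits on its own release at minute 5, so it starts at minute 5 and finishes at 5 + 65 = minute 70.
Ink mixing has to wait for file preflight (finishes minute 70); plate making (finishes minute 40). The latest of these is minute 70, so ink mixing runs minute 70 to 70 + 20 = minute 90.
Folding waits on ink mixing (finishes minute 90), so the earliest it can start is minute 90.

90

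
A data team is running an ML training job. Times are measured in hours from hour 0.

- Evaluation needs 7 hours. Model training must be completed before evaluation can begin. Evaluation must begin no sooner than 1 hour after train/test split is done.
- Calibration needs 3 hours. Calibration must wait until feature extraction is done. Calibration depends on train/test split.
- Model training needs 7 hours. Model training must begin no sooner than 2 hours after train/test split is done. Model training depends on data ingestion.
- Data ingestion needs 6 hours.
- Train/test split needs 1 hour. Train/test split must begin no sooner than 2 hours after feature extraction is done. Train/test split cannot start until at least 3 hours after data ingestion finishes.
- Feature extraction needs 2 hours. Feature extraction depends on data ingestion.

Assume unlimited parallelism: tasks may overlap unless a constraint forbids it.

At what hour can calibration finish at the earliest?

14

Nothing blocks data ingestion, so it runs from hour 0 to hour 6.
Feature extraction cannot begin until data ingestion (finishes hour 6). It runs from hour 6 to 6 + 2 = hour 8.
Train/test split cannot start until feature extraction (finishes hour 8, plus 2-hour gap → hour 10); data ingestion (finishes hour 6, plus 3-hour gap → hour 9). The controlling bound is hour 10, so train/test split finishes at 10 + 1 = hour 11.
Calibration needs all of feature extraction (finishes hour 8); train/test split (finishes hour 11). That puts its earliest start at hour 11; it finishes at 11 + 3 = hour 14.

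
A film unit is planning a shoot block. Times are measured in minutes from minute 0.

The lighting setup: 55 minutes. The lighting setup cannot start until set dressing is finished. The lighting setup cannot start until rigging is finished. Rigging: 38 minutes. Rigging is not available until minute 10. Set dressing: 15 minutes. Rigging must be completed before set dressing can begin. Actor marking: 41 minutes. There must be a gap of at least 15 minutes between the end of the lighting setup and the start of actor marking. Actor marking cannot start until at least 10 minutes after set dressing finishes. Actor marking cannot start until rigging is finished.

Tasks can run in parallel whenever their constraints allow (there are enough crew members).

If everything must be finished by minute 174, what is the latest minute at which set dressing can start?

48

Nothing follows actor marking; the deadline of minute 174 is its only limit. It must start by 174 − 41 = minute 133.
The lighting setup must finish before actor marking (must start by minute 133, minus 15-minute gap → minute 118). With a 55-minute duration, the lighting setup must start by 118 − 55 = minute 63.
Set dressing has several dependents: the lighting setup (must start by minute 63); actor marking (must start by minute 133, minus 10-minute gap → minute 123). The earliest of those limits is minute 63, so set dressing must start by 63 − 15 = minute 48.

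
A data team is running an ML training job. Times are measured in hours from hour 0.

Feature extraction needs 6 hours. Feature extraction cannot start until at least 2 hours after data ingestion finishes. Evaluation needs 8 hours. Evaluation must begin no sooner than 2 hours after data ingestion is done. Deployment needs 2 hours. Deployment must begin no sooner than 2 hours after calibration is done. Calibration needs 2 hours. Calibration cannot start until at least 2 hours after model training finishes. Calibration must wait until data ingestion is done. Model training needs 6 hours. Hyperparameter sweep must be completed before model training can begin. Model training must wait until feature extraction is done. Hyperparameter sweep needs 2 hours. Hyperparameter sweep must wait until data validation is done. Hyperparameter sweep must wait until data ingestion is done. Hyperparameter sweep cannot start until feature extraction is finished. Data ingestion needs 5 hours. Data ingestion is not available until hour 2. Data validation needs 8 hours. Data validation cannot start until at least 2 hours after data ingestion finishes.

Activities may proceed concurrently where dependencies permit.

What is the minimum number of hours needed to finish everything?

Data ingestion cannot begin until its own release at hour 2. It runs from hour 2 to 2 + 5 = hour 7.
Evaluation waits on data ingestion (finishes hour 7, plus 2-hour gap → hour 9), so it starts at hour 9 and finishes at 9 + 8 = hour 17.
After data ingestion (finishes hour 7, plus 2-hour gap → hour 9), feature extraction can start at hour 9 and finishes at hour 15.
Data validation cannot begin until data ingestion (finishes hour 7, plus 2-hour gap → hour 9). It runs from hour 9 to 9 + 8 = hour 17.
Hyperparameter sweep cannot start until data validation (finishes hour 17); data ingestion (finishes hour 7); feature extraction (finishes hour 15). The controlling bound is hour 17, so hyperparameter sweep finishes at 17 + 2 = hour 19.
Model training cannot start until hyperparameter sweep (finishes hour 19); feature extraction (finishes hour 15). The controlling bound is hour 19, so model training finishes at 19 + 6 = hour 25.
Calibration has to wait for model training (finishes hour 25, plus 2-hour gap → hour 27); data ingestion (finishes hour 7). The latest of these is hour 27, so calibration runs hour 27 to 27 + 2 = hour 29.
Deployment cannot begin until calibration (finishes hour 29, plus 2-hour gap → hour 31). It runs from hour 31 to 31 + 2 = hour 33.
All tasks are finished once the last one completes. Finish times: Data ingestion at 7, Data validation at 17, Feature extraction at 15, Hyperparameter sweep at 19, Model training at 25, Evaluation at 17, Calibration at 29, Deployment at 33. The latest is hour 33.

33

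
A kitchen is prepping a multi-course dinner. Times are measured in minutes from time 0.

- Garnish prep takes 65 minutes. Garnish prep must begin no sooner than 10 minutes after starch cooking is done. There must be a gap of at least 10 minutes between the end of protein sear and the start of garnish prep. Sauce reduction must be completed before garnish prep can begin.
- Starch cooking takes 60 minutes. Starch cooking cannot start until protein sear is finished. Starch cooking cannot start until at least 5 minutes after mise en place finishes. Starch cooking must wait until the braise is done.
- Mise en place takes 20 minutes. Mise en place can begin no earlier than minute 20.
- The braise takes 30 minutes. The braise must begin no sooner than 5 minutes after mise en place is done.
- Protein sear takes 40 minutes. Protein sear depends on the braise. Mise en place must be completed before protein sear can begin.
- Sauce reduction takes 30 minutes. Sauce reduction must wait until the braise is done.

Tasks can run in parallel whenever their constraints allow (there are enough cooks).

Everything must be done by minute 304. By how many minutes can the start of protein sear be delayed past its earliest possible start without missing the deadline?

After its own release at minute 20, mise en place can start at minute 20 and finishes at minute 40.
After mise en place (finishes minute 40, plus 5-minute gap → minute 45), the braise can start at minute 45 and finishes at minute 75.
Protein sear cannot start until the braise (finishes minute 75); mise en place (finishes minute 40). The controlling bound is minute 75, so protein sear finishes at 75 + 40 = minute 115.

Working backward from the deadline:
Nothing follows garnish prep; the deadline of minute 304 is its only limit. It must start by 304 − 65 = minute 239.
Starch cooking must finish before garnish prep (must start by minute 239, minus 10-minute gap → minute 229). With a 60-minute duration, starch cooking must start by 229 − 60 = minute 169.
Protein sear feeds starch cooking (must start by minute 169); garnish prep (must start by minute 239, minus 10-minute gap → minute 229). Taking the minimum, protein sear must finish by minute 169 and start by 169 − 40 = minute 129.
So protein sear can start as early as minute 75 and as late as minute 129, giving 129 − 75 = 54 minutes of slack.

54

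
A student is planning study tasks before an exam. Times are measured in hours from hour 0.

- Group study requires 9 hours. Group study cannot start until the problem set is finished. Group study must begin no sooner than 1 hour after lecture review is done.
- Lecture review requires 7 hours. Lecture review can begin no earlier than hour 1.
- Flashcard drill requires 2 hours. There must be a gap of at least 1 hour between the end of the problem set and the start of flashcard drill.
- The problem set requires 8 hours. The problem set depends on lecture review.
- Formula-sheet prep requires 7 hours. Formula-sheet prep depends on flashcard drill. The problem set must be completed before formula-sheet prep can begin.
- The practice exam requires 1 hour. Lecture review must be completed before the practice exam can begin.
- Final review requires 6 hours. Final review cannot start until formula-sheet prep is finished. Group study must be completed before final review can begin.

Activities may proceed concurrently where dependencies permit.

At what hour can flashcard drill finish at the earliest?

Lecture review cannot begin until its own release at hour 1. It runs from hour 1 to 1 + 7 = hour 8.
The problem set waits on lecture review (finishes hour 8), so it starts at hour 8 and finishes at 8 + 8 = hour 16.
Flashcard drill cannot begin until the problem set (finishes hour 16, plus 1-hour gap → hour 17). It runs from hour 17 to 17 + 2 = hour 19.

19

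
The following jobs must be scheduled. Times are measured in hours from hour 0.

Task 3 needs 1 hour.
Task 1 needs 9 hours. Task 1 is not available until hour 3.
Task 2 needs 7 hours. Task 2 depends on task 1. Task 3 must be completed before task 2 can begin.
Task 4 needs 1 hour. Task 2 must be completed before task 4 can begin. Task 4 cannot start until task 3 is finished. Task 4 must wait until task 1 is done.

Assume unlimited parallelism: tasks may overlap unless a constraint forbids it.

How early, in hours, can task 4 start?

19

Task 3 has no prerequisites, so it starts at hour 0 and finishes at hour 1.
After its own release at hour 3, task 1 can start at hour 3 and finishes at hour 12.
Task 2 needs all of task 1 (finishes hour 12); task 3 (finishes hour 1). That puts its earliest start at hour 12; it finishes at 12 + 7 = hour 19.
Task 4 waits on task 2 (finishes hour 19); task 3 (finishes hour 1); task 1 (finishes hour 12). The latest of these is hour 19, which is the earliest task 4 can start.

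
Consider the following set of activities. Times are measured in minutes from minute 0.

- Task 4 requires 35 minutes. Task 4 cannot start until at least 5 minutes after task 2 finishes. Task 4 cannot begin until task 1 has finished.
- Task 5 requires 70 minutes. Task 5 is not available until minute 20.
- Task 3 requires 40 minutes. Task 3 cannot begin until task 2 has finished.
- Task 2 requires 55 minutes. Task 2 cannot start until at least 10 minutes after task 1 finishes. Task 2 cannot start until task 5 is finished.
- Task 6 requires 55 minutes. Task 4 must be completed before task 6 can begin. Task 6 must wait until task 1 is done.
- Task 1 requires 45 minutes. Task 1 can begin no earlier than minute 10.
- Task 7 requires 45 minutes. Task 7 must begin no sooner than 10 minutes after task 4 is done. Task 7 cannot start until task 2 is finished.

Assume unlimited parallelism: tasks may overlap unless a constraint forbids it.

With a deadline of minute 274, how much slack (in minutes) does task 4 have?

Task 5 cannot begin until its own release at minute 20. It runs from minute 20 to 20 + 70 = minute 90.
Task 1 waits on its own release at minute 10, so it starts at minute 10 and finishes at 10 + 45 = minute 55.
Task 2 cannot start until task 1 (finishes minute 55, plus 10-minute gap → minute 65); task 5 (finishes minute 90). The controlling bound is minute 90, so task 2 finishes at 90 + 55 = minute 145.
Task 4 has to wait for task 2 (finishes minute 145, plus 5-minute gap → minute 150); task 1 (finishes minute 55). The latest of these is minute 150, so task 4 runs minute 150 to 150 + 35 = minute 185.

Working backward from the deadline:
Nothing follows task 6; the deadline of minute 274 is its only limit. It must start by 274 − 55 = minute 219.
Nothing follows task 7; the deadline of minute 274 is its only limit. It must start by 274 − 45 = minute 229.
For task 4: task 6 (must start by minute 219); task 7 (must start by minute 229, minus 10-minute gap → minute 219). The most restrictive is minute 219; with a 35-minute duration, task 4 must start by minute 184.
So task 4 can start as early as minute 150 and as late as minute 184, giving 184 − 150 = 34 minutes of slack.

34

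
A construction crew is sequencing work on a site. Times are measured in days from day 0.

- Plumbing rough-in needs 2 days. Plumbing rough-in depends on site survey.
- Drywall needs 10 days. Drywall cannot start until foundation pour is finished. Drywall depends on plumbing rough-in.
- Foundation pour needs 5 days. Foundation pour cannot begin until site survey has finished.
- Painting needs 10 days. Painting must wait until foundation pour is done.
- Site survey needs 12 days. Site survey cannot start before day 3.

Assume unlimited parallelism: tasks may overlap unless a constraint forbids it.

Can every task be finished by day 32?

Yes

Site survey cannot begin until its own release at day 3. It runs from day 3 to 3 + 12 = day 15.
Plumbing rough-in cannot begin until site survey (finishes day 15). It runs from day 15 to 15 + 2 = day 17.
Foundation pour cannot begin until site survey (finishes day 15). It runs from day 15 to 15 + 5 = day 20.
Painting waits on foundation pour (finishes day 20), so it starts at day 20 and finishes at 20 + 10 = day 30.
For drywall: foundation pour (finishes day 20); plumbing rough-in (finishes day 17). Taking the maximum gives a start of day 20, and it finishes at 20 + 10 = day 30.
Every task is finished by day 30, which is no later than the deadline of 32, so the schedule is feasible.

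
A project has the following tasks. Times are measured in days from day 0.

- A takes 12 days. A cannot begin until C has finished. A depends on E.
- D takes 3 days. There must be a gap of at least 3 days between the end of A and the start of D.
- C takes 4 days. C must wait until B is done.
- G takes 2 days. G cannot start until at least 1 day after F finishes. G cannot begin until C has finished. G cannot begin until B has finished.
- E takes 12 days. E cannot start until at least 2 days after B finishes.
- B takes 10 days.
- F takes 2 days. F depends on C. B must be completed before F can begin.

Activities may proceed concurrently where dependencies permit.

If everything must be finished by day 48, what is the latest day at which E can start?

18

D must finish by day 48; it takes 3 days, so it must start by 48 − 3 = day 45.
A feeds into D (must start by day 45, minus 3-day gap → day 42); so A must finish by day 42 and therefore start by day 30.
Since A (must start by day 30) depends on it, E must finish by day 30. Backing off its 12-day duration gives a latest start of day 18.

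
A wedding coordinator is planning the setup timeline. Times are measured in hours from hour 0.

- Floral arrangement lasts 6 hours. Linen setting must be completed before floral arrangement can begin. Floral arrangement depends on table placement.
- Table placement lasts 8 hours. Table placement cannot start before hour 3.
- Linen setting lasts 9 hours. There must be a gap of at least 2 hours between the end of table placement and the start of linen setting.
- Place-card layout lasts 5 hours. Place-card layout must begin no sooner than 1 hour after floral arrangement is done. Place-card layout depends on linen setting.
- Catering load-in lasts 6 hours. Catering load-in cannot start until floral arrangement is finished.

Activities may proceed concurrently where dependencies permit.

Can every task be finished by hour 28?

No

Table placement cannot begin until its own release at hour 3. It runs from hour 3 to 3 + 8 = hour 11.
After table placement (finishes hour 11, plus 2-hour gap → hour 13), linen setting can start at hour 13 and finishes at hour 22.
Floral arrangement cannot start until linen setting (finishes hour 22); table placement (finishes hour 11). The controlling bound is hour 22, so floral arrangement finishes at 22 + 6 = hour 28.
For place-card layout: floral arrangement (finishes hour 28, plus 1-hour gap → hour 29); linen setting (finishes hour 22). Taking the maximum gives a start of hour 29, and it finishes at 29 + 5 = hour 34.
Catering load-in cannot begin until floral arrangement (finishes hour 28). It runs from hour 28 to 28 + 6 = hour 34.
The earliest everything can be done is hour 34, which is after the deadline of 28, so it is not possible.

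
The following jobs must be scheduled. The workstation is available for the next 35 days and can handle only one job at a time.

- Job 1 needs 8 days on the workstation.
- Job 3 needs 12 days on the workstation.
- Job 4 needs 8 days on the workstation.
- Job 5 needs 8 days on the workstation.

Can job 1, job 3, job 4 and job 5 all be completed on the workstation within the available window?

Running back to back, the jobs need 8 + 12 + 8 + 8 = 36 days on the workstation.
Since 36 > 35, they cannot all fit.

No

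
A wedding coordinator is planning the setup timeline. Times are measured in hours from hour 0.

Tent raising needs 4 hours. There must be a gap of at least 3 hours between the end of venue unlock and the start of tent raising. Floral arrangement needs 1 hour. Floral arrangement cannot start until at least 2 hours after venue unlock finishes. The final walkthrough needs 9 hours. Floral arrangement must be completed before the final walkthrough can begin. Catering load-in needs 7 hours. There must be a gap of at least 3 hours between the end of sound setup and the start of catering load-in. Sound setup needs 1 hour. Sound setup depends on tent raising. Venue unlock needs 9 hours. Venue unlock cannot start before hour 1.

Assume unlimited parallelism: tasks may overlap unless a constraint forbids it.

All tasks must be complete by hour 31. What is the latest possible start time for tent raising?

Catering load-in has no dependents, so it just needs to finish by hour 31. Starting by 31 − 7 = hour 24 achieves that.
Since catering load-in (must start by hour 24, minus 3-hour gap → hour 21) depends on it, sound setup must finish by hour 21. Backing off its 1-hour duration gives a latest start of hour 20.
Since sound setup (must start by hour 20) depends on it, tent raising must finish by hour 20. Backing off its 4-hour duration gives a latest start of hour 16.

16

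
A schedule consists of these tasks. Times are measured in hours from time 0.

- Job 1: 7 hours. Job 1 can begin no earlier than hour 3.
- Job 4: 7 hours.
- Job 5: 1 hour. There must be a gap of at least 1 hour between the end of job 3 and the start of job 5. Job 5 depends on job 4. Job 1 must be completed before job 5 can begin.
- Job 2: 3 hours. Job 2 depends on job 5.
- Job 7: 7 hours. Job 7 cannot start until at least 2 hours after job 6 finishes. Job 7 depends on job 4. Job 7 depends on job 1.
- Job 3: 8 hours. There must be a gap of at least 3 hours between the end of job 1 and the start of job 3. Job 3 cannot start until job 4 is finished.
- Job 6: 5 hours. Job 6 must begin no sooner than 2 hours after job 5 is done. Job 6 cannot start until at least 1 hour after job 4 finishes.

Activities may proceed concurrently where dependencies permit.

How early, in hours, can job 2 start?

Job 4 has no prerequisites, so it starts at hour 0 and finishes at hour 7.
Job 1 cannot begin until its own release at hour 3. It runs from hour 3 to 3 + 7 = hour 10.
Job 3 has to wait for job 1 (finishes hour 10, plus 3-hour gap → hour 13); job 4 (finishes hour 7). The latest of these is hour 13, so job 3 runs hour 13 to 13 + 8 = hour 21.
Job 5 needs all of job 3 (finishes hour 21, plus 1-hour gap → hour 22); job 4 (finishes hour 7); job 1 (finishes hour 10). That puts its earliest start at hour 22; it finishes at 22 + 1 = hour 23.
Job 2 waits on job 5 (finishes hour 23), so the earliest it can start is hour 23.

23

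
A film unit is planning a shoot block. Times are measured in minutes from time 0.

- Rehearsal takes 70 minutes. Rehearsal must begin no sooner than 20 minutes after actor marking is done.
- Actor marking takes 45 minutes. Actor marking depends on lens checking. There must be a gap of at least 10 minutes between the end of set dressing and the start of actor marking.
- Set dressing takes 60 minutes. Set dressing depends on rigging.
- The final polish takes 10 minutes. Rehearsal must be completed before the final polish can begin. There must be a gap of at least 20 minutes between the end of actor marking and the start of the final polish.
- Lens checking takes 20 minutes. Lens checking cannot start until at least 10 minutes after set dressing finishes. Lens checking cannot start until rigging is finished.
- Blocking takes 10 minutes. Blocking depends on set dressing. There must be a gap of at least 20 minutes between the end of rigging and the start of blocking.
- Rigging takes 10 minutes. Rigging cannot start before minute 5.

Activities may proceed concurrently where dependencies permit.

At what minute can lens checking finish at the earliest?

105

Rigging cannot begin until its own release at minute 5. It runs from minute 5 to 5 + 10 = minute 15.
Set dressing waits on rigging (finishes minute 15), so it starts at minute 15 and finishes at 15 + 60 = minute 75.
For lens checking: set dressing (finishes minute 75, plus 10-minute gap → minute 85); rigging (finishes minute 15). Taking the maximum gives a start of minute 85, and it finishes at 85 + 20 = minute 105.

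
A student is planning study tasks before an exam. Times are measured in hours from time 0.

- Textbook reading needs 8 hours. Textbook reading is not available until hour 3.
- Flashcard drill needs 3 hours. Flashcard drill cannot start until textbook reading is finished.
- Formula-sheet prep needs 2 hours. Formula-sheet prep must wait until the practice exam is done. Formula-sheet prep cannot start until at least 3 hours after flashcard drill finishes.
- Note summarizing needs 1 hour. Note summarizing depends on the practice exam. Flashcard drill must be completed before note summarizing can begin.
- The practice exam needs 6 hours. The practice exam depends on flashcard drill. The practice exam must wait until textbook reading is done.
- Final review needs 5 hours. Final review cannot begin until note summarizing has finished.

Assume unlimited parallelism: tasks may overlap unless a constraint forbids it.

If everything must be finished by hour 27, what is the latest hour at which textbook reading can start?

4

Final review must finish by hour 27; it takes 5 hours, so it must start by 27 − 5 = hour 22.
Note summarizing feeds into final review (must start by hour 22); so note summarizing must finish by hour 22 and therefore start by hour 21.
Formula-sheet prep has no dependents, so it just needs to finish by hour 27. Starting by 27 − 2 = hour 25 achieves that.
The practice exam feeds note summarizing (must start by hour 21); formula-sheet prep (must start by hour 25). Taking the minimum, the practice exam must finish by hour 21 and start by 21 − 6 = hour 15.
Flashcard drill feeds the practice exam (must start by hour 15); note summarizing (must start by hour 21); formula-sheet prep (must start by hour 25, minus 3-hour gap → hour 22). Taking the minimum, flashcard drill must finish by hour 15 and start by 15 − 3 = hour 12.
Textbook reading feeds flashcard drill (must start by hour 12); the practice exam (must start by hour 15). Taking the minimum, textbook reading must finish by hour 12 and start by 12 − 8 = hour 4.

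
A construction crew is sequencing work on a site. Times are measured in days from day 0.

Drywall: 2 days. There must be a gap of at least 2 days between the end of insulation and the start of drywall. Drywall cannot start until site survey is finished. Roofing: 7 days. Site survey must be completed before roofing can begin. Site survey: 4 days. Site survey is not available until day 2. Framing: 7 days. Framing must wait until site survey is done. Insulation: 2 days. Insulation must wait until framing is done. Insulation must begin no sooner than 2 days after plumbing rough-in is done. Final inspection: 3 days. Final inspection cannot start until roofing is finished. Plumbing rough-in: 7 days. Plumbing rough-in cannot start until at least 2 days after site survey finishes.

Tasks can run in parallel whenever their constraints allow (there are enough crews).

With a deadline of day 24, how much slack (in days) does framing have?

Site survey cannot begin until its own release at day 2. It runs from day 2 to 2 + 4 = day 6.
After site survey (finishes day 6), framing can start at day 6 and finishes at day 13.

Working backward from the deadline:
Nothing follows drywall; the deadline of day 24 is its only limit. It must start by 24 − 2 = day 22.
Insulation must finish before drywall (must start by day 22, minus 2-day gap → day 20). With a 2-day duration, insulation must start by 20 − 2 = day 18.
Since insulation (must start by day 18) depends on it, framing must finish by day 18. Backing off its 7-day duration gives a latest start of day 11.
So framing can start as early as day 6 and as late as day 11, giving 11 − 6 = 5 days of slack.

5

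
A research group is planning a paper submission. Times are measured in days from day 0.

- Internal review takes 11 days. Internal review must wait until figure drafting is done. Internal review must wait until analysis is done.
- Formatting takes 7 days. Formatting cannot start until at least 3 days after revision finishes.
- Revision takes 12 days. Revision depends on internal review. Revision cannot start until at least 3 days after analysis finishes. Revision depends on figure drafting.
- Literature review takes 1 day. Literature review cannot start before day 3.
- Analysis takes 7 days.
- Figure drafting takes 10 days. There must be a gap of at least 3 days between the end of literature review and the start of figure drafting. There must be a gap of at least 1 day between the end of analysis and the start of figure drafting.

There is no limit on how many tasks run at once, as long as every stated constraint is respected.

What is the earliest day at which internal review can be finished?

Analysis can start immediately at day 0; it finishes at day 7.
Literature review cannot begin until its own release at day 3. It runs from day 3 to 3 + 1 = day 4.
For figure drafting: literature review (finishes day 4, plus 3-day gap → day 7); analysis (finishes day 7, plus 1-day gap → day 8). Taking the maximum gives a start of day 8, and it finishes at 8 + 10 = day 18.
For internal review: figure drafting (finishes day 18); analysis (finishes day 7). Taking the maximum gives a start of day 18, and it finishes at 18 + 11 = day 29.

29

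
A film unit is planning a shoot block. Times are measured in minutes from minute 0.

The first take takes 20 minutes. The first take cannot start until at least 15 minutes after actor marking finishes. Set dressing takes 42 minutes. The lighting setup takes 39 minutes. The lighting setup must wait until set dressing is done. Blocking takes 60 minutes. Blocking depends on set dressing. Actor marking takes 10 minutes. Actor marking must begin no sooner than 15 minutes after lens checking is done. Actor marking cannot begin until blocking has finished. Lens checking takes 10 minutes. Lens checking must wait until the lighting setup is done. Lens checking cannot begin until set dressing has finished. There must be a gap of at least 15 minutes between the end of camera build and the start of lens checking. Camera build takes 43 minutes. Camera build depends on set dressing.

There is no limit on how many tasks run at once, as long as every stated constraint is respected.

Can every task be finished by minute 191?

Set dressing can start immediately at minute 0; it finishes at minute 42.
After set dressing (finishes minute 42), blocking can start at minute 42 and finishes at minute 102.
After set dressing (finishes minute 42), camera build can start at minute 42 and finishes at minute 85.
After set dressing (finishes minute 42), the lighting setup can start at minute 42 and finishes at minute 81.
For lens checking: the lighting setup (finishes minute 81); set dressing (finishes minute 42); camera build (finishes minute 85, plus 15-minute gap → minute 100). Taking the maximum gives a start of minute 100, and it finishes at 100 + 10 = minute 110.
Actor marking cannot start until lens checking (finishes minute 110, plus 15-minute gap → minute 125); blocking (finishes minute 102). The controlling bound is minute 125, so actor marking finishes at 125 + 10 = minute 135.
After actor marking (finishes minute 135, plus 15-minute gap → minute 150), the first take can start at minute 150 and finishes at minute 170.
Every task is finished by minute 170, which is no later than the deadline of 191, so the schedule is feasible.

Yes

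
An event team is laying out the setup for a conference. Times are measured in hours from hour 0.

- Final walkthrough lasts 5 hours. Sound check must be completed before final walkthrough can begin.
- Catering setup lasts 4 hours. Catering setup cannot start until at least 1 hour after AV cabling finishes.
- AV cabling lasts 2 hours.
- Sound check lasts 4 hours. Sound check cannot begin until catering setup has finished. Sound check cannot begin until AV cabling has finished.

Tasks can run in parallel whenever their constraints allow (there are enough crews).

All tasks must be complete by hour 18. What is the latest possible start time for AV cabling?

Final walkthrough has no dependents, so it just needs to finish by hour 18. Starting by 18 − 5 = hour 13 achieves that.
Since final walkthrough (must start by hour 13) depends on it, sound check must finish by hour 13. Backing off its 4-hour duration gives a latest start of hour 9.
Catering setup must finish before sound check (must start by hour 9). With a 4-hour duration, catering setup must start by 9 − 4 = hour 5.
AV cabling has several dependents: catering setup (must start by hour 5, minus 1-hour gap → hour 4); sound check (must start by hour 9). The earliest of those limits is hour 4, so AV cabling must start by 4 − 2 = hour 2.

2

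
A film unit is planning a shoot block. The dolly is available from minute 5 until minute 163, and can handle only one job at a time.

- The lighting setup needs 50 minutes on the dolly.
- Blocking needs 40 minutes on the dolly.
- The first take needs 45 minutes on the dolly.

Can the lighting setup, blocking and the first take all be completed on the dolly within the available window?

The dolly window is 163 − 5 = 158 minutes.
Running back to back, the jobs need 50 + 40 + 45 = 135 minutes on the dolly.
Since 135 ≤ 158, they fit within the window.

Yes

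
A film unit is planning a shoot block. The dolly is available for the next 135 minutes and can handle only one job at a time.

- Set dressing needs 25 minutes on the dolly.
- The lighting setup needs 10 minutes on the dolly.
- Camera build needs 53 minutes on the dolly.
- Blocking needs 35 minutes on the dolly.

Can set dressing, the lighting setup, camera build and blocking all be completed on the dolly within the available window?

Running back to back, the jobs need 25 + 10 + 53 + 35 = 123 minutes on the dolly.
Since 123 ≤ 135, they fit within the window.

Yes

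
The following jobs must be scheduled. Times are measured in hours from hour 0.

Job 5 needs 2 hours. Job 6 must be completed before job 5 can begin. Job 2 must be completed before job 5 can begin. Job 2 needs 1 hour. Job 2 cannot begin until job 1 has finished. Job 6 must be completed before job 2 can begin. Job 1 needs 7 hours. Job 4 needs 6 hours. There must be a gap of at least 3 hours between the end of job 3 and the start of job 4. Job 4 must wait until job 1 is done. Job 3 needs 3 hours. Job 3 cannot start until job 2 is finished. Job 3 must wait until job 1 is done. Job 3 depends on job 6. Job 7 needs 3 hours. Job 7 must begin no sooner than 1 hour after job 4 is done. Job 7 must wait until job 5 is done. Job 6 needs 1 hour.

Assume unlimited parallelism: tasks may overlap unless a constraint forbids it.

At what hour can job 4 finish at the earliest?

20

Nothing blocks job 6, so it runs from hour 0 to hour 1.
Nothing blocks job 1, so it runs from hour 0 to hour 7.
Job 2 needs all of job 1 (finishes hour 7); job 6 (finishes hour 1). That puts its earliest start at hour 7; it finishes at 7 + 1 = hour 8.
Job 3 cannot start until job 2 (finishes hour 8); job 1 (finishes hour 7); job 6 (finishes hour 1). The controlling bound is hour 8, so job 3 finishes at 8 + 3 = hour 11.
For job 4: job 3 (finishes hour 11, plus 3-hour gap → hour 14); job 1 (finishes hour 7). Taking the maximum gives a start of hour 14, and it finishes at 14 + 6 = hour 20.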